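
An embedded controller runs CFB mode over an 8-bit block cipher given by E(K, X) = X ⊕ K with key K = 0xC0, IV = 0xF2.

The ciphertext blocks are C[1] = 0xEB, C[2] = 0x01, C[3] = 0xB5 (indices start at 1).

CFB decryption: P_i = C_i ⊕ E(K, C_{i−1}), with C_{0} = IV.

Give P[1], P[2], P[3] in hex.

P[1]: E(K, 0xF2) = 0x32; 0xEB ⊕ 0x32 = 0xD9.
P[2]: E(K, 0xEB) = 0x2B; 0x01 ⊕ 0x2B = 0x2A.
P[3]: E(K, 0x01) = 0xC1; 0xB5 ⊕ 0xC1 = 0x74.

P[1] = 0xD9, P[2] = 0x2A, P[3] = 0x74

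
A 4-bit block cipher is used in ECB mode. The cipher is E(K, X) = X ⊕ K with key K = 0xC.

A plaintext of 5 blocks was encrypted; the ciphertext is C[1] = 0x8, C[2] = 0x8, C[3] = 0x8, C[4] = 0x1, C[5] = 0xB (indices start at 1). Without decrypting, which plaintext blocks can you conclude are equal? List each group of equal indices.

ECB encrypts each block independently with the same key, so equal ciphertext blocks imply equal plaintext blocks.
C[1] = C[2] = C[3] = 0x8, so P[1] = P[2] = P[3].

P[1] = P[2] = P[3]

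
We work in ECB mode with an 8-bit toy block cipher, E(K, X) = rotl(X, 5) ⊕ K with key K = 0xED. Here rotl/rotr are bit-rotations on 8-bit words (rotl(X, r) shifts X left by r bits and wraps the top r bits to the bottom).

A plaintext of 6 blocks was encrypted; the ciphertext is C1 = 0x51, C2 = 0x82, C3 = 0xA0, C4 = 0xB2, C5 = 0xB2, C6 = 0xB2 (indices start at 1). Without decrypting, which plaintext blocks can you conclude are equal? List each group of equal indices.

ECB encrypts each block independently with the same key, so equal ciphertext blocks imply equal plaintext blocks.
C4 = C5 = C6 = 0xB2, so P4 = P5 = P6.

P4 = P5 = P6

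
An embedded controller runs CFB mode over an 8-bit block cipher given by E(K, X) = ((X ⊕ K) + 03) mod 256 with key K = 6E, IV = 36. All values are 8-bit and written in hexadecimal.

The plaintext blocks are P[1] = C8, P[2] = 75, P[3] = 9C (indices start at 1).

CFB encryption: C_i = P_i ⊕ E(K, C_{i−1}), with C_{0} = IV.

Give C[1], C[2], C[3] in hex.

C[1] = 93, C[2] = 75, C[3] = 82

C[1]: E(K, 36) = 5B; C8 ⊕ 5B = 93.
C[2]: E(K, 93) = 00; 75 ⊕ 00 = 75.
C[3]: E(K, 75) = 1E; 9C ⊕ 1E = 82.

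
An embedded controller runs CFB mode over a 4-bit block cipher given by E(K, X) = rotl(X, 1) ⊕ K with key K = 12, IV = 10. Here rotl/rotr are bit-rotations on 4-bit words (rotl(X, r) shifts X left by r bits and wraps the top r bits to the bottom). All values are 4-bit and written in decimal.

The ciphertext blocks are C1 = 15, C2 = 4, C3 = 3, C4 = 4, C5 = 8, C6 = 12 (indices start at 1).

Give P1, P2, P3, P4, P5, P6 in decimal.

P1 = 6, P2 = 7, P3 = 7, P4 = 14, P5 = 12, P6 = 1

CFB decryption: P_i = C_i ⊕ E(K, C_{i−1}), with C_{0} = IV.
P1: E(K, 10) = 9; 15 ⊕ 9 = 6.
P2: E(K, 15) = 3; 4 ⊕ 3 = 7.
P3: E(K, 4) = 4; 3 ⊕ 4 = 7.
P4: E(K, 3) = 10; 4 ⊕ 10 = 14.
P5: E(K, 4) = 4; 8 ⊕ 4 = 12.
P6: E(K, 8) = 13; 12 ⊕ 13 = 1.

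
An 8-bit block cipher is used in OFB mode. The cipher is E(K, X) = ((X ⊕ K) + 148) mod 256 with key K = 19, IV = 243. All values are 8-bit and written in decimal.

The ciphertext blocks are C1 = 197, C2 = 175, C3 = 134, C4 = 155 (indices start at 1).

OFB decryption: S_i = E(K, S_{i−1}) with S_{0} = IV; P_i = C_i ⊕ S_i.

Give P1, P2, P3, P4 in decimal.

P1 = 177, P2 = 84, P3 = 250, P4 = 152

P1: S = E(K, 243) = 116; 197 ⊕ 116 = 177.
P2: S = E(K, 116) = 251; 175 ⊕ 251 = 84.
P3: S = E(K, 251) = 124; 134 ⊕ 124 = 250.
P4: S = E(K, 124) = 3; 155 ⊕ 3 = 152.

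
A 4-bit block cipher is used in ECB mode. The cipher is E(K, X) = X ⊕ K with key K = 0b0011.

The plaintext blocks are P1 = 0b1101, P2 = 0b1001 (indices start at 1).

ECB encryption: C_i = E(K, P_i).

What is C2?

C2: E(K, 0b1001) = 0b1010.

C2 = 0b1010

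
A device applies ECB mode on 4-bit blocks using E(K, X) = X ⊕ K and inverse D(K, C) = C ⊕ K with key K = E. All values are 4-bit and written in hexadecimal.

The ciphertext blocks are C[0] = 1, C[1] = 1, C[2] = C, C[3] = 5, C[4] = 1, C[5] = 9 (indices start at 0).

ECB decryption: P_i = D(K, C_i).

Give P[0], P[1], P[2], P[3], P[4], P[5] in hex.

P[0]: D(K, 1) = F.
P[1]: D(K, 1) = F.
P[2]: D(K, C) = 2.
P[3]: D(K, 5) = B.
P[4]: D(K, 1) = F.
P[5]: D(K, 9) = 7.

P[0] = F, P[1] = F, P[2] = 2, P[3] = B, P[4] = F, P[5] = 7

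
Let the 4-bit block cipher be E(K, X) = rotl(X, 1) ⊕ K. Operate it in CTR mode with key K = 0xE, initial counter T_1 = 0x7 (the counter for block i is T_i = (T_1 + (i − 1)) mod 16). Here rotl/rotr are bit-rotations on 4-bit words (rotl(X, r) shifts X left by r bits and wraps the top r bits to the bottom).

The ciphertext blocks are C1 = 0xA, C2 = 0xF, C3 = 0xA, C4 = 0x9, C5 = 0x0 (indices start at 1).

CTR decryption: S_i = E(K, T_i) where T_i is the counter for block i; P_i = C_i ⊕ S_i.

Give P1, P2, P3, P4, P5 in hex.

P1 = 0xA, P2 = 0x0, P3 = 0x7, P4 = 0x2, P5 = 0x9

P1: T = 0x7, S = E(K, T) = 0x0; 0xA ⊕ 0x0 = 0xA.
P2: T = 0x8, S = E(K, T) = 0xF; 0xF ⊕ 0xF = 0x0.
P3: T = 0x9, S = E(K, T) = 0xD; 0xA ⊕ 0xD = 0x7.
P4: T = 0xA, S = E(K, T) = 0xB; 0x9 ⊕ 0xB = 0x2.
P5: T = 0xB, S = E(K, T) = 0x9; 0x0 ⊕ 0x9 = 0x9.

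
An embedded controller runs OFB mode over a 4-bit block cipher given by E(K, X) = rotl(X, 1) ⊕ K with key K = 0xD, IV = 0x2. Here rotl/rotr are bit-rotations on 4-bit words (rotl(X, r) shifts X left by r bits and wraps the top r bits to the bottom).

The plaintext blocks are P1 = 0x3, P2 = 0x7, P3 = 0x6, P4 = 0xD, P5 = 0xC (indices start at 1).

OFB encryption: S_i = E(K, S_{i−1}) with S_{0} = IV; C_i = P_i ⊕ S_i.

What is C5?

C1: S = E(K, 0x2) = 0x9; 0x3 ⊕ 0x9 = 0xA.
C2: S = E(K, 0x9) = 0xE; 0x7 ⊕ 0xE = 0x9.
C3: S = E(K, 0xE) = 0x0; 0x6 ⊕ 0x0 = 0x6.
C4: S = E(K, 0x0) = 0xD; 0xD ⊕ 0xD = 0x0.
C5: S = E(K, 0xD) = 0x6; 0xC ⊕ 0x6 = 0xA.

C5 = 0xA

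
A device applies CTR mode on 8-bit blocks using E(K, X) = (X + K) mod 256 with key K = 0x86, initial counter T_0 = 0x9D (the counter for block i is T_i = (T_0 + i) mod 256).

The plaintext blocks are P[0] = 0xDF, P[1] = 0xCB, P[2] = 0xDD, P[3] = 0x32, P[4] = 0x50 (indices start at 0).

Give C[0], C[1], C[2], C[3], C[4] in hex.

CTR encryption: S_i = E(K, T_i) where T_i is the counter for block i; C_i = P_i ⊕ S_i.
C[0]: T = 0x9D, S = E(K, T) = 0x23; 0xDF ⊕ 0x23 = 0xFC.
C[1]: T = 0x9E, S = E(K, T) = 0x24; 0xCB ⊕ 0x24 = 0xEF.
C[2]: T = 0x9F, S = E(K, T) = 0x25; 0xDD ⊕ 0x25 = 0xF8.
C[3]: T = 0xA0, S = E(K, T) = 0x26; 0x32 ⊕ 0x26 = 0x14.
C[4]: T = 0xA1, S = E(K, T) = 0x27; 0x50 ⊕ 0x27 = 0x77.

C[0] = 0xFC, C[1] = 0xEF, C[2] = 0xF8, C[3] = 0x14, C[4] = 0x77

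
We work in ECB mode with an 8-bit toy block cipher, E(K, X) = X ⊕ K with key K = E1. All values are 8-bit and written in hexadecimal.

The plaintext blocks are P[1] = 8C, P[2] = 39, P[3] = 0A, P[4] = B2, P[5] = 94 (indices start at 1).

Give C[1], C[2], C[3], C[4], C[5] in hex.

C[1] = 6D, C[2] = D8, C[3] = EB, C[4] = 53, C[5] = 75

ECB encryption: C_i = E(K, P_i).
C[1]: E(K, 8C) = 6D.
C[2]: E(K, 39) = D8.
C[3]: E(K, 0A) = EB.
C[4]: E(K, B2) = 53.
C[5]: E(K, 94) = 75.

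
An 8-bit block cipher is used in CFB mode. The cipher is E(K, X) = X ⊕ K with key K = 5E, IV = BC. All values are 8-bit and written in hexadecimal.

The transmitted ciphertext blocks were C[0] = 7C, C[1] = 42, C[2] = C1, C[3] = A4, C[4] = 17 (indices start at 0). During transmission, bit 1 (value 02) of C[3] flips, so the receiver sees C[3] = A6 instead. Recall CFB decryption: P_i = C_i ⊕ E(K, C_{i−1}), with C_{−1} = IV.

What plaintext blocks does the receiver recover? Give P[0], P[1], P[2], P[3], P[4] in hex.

Only C[3] changed, to A6. In CFB, a change in C_i flips the same bit in P_i and garbles P_{i+1}. Decrypting the received ciphertext:
P[0]: E(K, BC) = E2; 7C ⊕ E2 = 9E.
P[1]: E(K, 7C) = 22; 42 ⊕ 22 = 60.
P[2]: E(K, 42) = 1C; C1 ⊕ 1C = DD.
P[3]: E(K, C1) = 9F; A6 ⊕ 9F = 39.
P[4]: E(K, A6) = F8; 17 ⊕ F8 = EF.
Blocks that differ from the original plaintext: P[3], P[4].

P[0] = 9E, P[1] = 60, P[2] = DD, P[3] = 39, P[4] = EF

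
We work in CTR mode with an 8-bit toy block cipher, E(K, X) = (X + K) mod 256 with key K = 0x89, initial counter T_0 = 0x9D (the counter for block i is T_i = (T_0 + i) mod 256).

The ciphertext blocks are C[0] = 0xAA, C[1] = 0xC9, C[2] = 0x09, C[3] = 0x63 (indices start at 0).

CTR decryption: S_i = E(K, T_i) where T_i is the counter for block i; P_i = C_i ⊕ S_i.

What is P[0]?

P[0] = 0x8C

P[0]: T = 0x9D, S = E(K, T) = 0x26; 0xAA ⊕ 0x26 = 0x8C.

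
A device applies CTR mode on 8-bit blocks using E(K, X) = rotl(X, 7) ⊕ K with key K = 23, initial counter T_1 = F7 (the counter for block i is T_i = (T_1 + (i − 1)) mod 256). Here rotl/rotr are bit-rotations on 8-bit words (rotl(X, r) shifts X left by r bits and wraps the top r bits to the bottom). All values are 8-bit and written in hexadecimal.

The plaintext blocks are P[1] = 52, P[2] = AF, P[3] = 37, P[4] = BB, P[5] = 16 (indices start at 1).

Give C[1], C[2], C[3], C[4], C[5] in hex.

CTR encryption: S_i = E(K, T_i) where T_i is the counter for block i; C_i = P_i ⊕ S_i.
C[1]: T = F7, S = E(K, T) = D8; 52 ⊕ D8 = 8A.
C[2]: T = F8, S = E(K, T) = 5F; AF ⊕ 5F = F0.
C[3]: T = F9, S = E(K, T) = DF; 37 ⊕ DF = E8.
C[4]: T = FA, S = E(K, T) = 5E; BB ⊕ 5E = E5.
C[5]: T = FB, S = E(K, T) = DE; 16 ⊕ DE = C8.

C[1] = 8A, C[2] = F0, C[3] = E8, C[4] = E5, C[5] = C8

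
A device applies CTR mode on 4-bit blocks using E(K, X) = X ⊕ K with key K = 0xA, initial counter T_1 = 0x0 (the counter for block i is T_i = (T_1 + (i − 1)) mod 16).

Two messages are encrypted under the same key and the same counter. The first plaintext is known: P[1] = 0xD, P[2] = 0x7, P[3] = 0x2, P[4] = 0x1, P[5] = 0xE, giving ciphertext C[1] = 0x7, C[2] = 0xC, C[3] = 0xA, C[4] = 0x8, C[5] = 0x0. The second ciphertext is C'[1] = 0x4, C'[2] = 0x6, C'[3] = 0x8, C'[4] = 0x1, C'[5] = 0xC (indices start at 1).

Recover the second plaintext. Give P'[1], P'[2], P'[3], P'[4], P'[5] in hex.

In CTR with a reused counter, both messages share the same keystream S_i, so C_i ⊕ C'_i = P_i ⊕ P'_i and thus P'_i = P_i ⊕ C_i ⊕ C'_i.
P'[1]: 0xD ⊕ 0x7 ⊕ 0x4 = 0xE.
P'[2]: 0x7 ⊕ 0xC ⊕ 0x6 = 0xD.
P'[3]: 0x2 ⊕ 0xA ⊕ 0x8 = 0x0.
P'[4]: 0x1 ⊕ 0x8 ⊕ 0x1 = 0x8.
P'[5]: 0xE ⊕ 0x0 ⊕ 0xC = 0x2.

P'[1] = 0xE, P'[2] = 0xD, P'[3] = 0x0, P'[4] = 0x8, P'[5] = 0x2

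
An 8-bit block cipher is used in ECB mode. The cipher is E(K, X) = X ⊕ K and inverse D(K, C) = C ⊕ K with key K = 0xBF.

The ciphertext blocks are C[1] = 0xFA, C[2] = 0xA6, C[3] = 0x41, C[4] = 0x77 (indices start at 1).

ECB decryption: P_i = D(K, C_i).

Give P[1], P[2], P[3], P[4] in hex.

P[1] = 0x45, P[2] = 0x19, P[3] = 0xFE, P[4] = 0xC8

P[1]: D(K, 0xFA) = 0x45.
P[2]: D(K, 0xA6) = 0x19.
P[3]: D(K, 0x41) = 0xFE.
P[4]: D(K, 0x77) = 0xC8.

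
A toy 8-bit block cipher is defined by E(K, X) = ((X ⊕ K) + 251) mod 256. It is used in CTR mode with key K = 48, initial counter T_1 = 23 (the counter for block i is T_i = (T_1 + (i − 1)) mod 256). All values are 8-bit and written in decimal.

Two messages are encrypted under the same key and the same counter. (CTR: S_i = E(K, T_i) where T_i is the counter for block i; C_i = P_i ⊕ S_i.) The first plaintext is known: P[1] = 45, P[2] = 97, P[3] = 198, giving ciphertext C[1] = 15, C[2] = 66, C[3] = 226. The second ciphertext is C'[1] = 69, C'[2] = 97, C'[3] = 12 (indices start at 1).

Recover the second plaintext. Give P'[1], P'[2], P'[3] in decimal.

In CTR with a reused counter, both messages share the same keystream S_i, so C_i ⊕ C'_i = P_i ⊕ P'_i and thus P'_i = P_i ⊕ C_i ⊕ C'_i.
P'[1]: 45 ⊕ 15 ⊕ 69 = 103.
P'[2]: 97 ⊕ 66 ⊕ 97 = 66.
P'[3]: 198 ⊕ 226 ⊕ 12 = 40.

P'[1] = 103, P'[2] = 66, P'[3] = 40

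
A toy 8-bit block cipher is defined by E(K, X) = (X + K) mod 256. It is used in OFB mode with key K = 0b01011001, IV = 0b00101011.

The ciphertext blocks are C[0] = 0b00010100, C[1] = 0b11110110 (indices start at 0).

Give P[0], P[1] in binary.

P[0] = 0b10010000, P[1] = 0b00101011

OFB decryption: S_i = E(K, S_{i−1}) with S_{−1} = IV; P_i = C_i ⊕ S_i.
P[0]: S = E(K, 0b00101011) = 0b10000100; 0b00010100 ⊕ 0b10000100 = 0b10010000.
P[1]: S = E(K, 0b10000100) = 0b11011101; 0b11110110 ⊕ 0b11011101 = 0b00101011.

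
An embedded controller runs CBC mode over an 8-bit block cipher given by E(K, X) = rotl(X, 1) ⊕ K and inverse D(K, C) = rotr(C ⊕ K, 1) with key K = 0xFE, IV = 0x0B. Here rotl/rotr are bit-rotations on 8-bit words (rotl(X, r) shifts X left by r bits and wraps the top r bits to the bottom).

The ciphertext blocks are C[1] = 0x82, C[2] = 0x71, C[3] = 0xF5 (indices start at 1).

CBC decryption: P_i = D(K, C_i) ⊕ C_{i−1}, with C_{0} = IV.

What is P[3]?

P[3] = 0xF4

P[3]: D(K, 0xF5) = 0x85; 0x85 ⊕ 0x71 = 0xF4.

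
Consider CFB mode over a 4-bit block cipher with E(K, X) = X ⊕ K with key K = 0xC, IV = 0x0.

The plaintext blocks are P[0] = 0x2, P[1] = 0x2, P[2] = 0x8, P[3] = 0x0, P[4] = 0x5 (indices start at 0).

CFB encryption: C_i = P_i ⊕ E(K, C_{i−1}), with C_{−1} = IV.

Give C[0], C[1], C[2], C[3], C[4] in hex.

C[0]: E(K, 0x0) = 0xC; 0x2 ⊕ 0xC = 0xE.
C[1]: E(K, 0xE) = 0x2; 0x2 ⊕ 0x2 = 0x0.
C[2]: E(K, 0x0) = 0xC; 0x8 ⊕ 0xC = 0x4.
C[3]: E(K, 0x4) = 0x8; 0x0 ⊕ 0x8 = 0x8.
C[4]: E(K, 0x8) = 0x4; 0x5 ⊕ 0x4 = 0x1.

C[0] = 0xE, C[1] = 0x0, C[2] = 0x4, C[3] = 0x8, C[4] = 0x1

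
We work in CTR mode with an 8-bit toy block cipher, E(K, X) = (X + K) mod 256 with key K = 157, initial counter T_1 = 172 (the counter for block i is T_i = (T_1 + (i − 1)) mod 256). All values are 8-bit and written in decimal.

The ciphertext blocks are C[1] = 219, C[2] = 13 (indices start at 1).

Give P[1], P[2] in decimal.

P[1] = 146, P[2] = 71

CTR decryption: S_i = E(K, T_i) where T_i is the counter for block i; P_i = C_i ⊕ S_i.
P[1]: T = 172, S = E(K, T) = 73; 219 ⊕ 73 = 146.
P[2]: T = 173, S = E(K, T) = 74; 13 ⊕ 74 = 71.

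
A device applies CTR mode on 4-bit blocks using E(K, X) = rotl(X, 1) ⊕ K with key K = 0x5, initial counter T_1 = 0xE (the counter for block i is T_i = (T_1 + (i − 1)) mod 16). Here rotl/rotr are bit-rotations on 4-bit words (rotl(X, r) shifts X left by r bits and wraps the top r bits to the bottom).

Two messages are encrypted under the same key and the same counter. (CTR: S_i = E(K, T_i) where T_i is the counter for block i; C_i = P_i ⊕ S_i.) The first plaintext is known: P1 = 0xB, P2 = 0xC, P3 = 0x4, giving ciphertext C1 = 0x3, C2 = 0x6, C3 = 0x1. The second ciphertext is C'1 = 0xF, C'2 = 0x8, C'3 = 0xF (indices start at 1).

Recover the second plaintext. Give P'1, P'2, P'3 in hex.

In CTR with a reused counter, both messages share the same keystream S_i, so C_i ⊕ C'_i = P_i ⊕ P'_i and thus P'_i = P_i ⊕ C_i ⊕ C'_i.
P'1: 0xB ⊕ 0x3 ⊕ 0xF = 0x7.
P'2: 0xC ⊕ 0x6 ⊕ 0x8 = 0x2.
P'3: 0x4 ⊕ 0x1 ⊕ 0xF = 0xA.

P'1 = 0x7, P'2 = 0x2, P'3 = 0xA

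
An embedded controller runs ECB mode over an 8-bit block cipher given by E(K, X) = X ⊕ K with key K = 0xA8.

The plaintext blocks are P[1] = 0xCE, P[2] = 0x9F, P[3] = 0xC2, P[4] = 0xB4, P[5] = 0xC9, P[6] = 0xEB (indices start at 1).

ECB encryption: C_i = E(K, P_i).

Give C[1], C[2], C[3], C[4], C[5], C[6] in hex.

C[1] = 0x66, C[2] = 0x37, C[3] = 0x6A, C[4] = 0x1C, C[5] = 0x61, C[6] = 0x43

C[1]: E(K, 0xCE) = 0x66.
C[2]: E(K, 0x9F) = 0x37.
C[3]: E(K, 0xC2) = 0x6A.
C[4]: E(K, 0xB4) = 0x1C.
C[5]: E(K, 0xC9) = 0x61.
C[6]: E(K, 0xEB) = 0x43.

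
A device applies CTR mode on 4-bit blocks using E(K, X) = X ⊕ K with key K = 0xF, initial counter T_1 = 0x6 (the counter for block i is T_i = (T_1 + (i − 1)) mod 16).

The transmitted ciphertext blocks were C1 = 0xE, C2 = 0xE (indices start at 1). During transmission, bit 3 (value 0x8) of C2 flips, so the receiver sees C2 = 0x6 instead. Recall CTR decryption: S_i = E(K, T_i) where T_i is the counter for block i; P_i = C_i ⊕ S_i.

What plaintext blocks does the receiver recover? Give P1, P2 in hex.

P1 = 0x7, P2 = 0xE

Only C2 changed, to 0x6. In CTR, a change in C_i flips the same bit in P_i only; the keystream is unaffected. Decrypting the received ciphertext:
P1: T = 0x6, S = E(K, T) = 0x9; 0xE ⊕ 0x9 = 0x7.
P2: T = 0x7, S = E(K, T) = 0x8; 0x6 ⊕ 0x8 = 0xE.
Blocks that differ from the original plaintext: P2.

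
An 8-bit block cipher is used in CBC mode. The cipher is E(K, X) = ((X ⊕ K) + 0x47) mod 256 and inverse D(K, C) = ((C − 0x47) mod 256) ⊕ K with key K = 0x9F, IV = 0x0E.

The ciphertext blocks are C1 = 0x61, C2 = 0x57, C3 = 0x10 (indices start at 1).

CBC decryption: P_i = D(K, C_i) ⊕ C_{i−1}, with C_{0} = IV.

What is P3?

P3 = 0x01

P3: D(K, 0x10) = 0x56; 0x56 ⊕ 0x57 = 0x01.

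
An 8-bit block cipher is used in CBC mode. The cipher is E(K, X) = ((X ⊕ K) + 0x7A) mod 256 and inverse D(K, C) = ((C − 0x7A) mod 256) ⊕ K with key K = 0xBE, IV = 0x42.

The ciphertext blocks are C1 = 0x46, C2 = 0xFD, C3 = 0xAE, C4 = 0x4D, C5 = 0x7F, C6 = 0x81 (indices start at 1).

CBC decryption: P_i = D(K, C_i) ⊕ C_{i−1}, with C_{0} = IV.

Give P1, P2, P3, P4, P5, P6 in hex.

P1 = 0x30, P2 = 0x7B, P3 = 0x77, P4 = 0xC3, P5 = 0xF6, P6 = 0xC6

P1: D(K, 0x46) = 0x72; 0x72 ⊕ 0x42 = 0x30.
P2: D(K, 0xFD) = 0x3D; 0x3D ⊕ 0x46 = 0x7B.
P3: D(K, 0xAE) = 0x8A; 0x8A ⊕ 0xFD = 0x77.
P4: D(K, 0x4D) = 0x6D; 0x6D ⊕ 0xAE = 0xC3.
P5: D(K, 0x7F) = 0xBB; 0xBB ⊕ 0x4D = 0xF6.
P6: D(K, 0x81) = 0xB9; 0xB9 ⊕ 0x7F = 0xC6.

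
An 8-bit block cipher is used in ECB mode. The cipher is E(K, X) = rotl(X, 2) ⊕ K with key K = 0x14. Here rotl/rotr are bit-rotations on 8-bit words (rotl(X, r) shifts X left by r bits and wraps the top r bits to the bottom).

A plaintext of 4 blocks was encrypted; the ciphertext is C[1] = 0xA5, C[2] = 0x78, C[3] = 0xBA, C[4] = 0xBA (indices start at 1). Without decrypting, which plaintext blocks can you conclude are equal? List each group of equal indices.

P[3] = P[4]

ECB encrypts each block independently with the same key, so equal ciphertext blocks imply equal plaintext blocks.
C[3] = C[4] = 0xBA, so P[3] = P[4].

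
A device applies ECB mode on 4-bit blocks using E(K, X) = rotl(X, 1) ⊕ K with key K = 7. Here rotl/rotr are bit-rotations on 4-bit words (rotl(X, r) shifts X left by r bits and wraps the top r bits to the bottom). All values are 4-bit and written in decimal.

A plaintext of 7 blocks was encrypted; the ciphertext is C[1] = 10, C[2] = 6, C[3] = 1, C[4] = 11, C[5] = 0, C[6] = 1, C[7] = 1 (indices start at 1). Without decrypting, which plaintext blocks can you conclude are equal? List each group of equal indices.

P[3] = P[6] = P[7]

ECB encrypts each block independently with the same key, so equal ciphertext blocks imply equal plaintext blocks.
C[3] = C[6] = C[7] = 1, so P[3] = P[6] = P[7].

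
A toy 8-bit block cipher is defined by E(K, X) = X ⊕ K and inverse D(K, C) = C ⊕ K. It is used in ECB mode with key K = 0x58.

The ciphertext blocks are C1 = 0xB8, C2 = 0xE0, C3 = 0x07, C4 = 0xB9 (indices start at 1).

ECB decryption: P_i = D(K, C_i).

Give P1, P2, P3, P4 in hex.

P1: D(K, 0xB8) = 0xE0.
P2: D(K, 0xE0) = 0xB8.
P3: D(K, 0x07) = 0x5F.
P4: D(K, 0xB9) = 0xE1.

P1 = 0xE0, P2 = 0xB8, P3 = 0x5F, P4 = 0xE1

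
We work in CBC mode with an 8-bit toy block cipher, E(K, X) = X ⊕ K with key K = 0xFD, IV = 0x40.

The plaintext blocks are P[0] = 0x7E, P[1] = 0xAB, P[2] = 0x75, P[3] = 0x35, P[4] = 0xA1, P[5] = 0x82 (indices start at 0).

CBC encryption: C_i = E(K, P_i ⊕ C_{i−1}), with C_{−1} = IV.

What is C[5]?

C[5] = 0xF6

C[0]: P[0] ⊕ 0x40 = 0x3E; E(K, 0x3E) = 0xC3.
C[1]: P[1] ⊕ 0xC3 = 0x68; E(K, 0x68) = 0x95.
C[2]: P[2] ⊕ 0x95 = 0xE0; E(K, 0xE0) = 0x1D.
C[3]: P[3] ⊕ 0x1D = 0x28; E(K, 0x28) = 0xD5.
C[4]: P[4] ⊕ 0xD5 = 0x74; E(K, 0x74) = 0x89.
C[5]: P[5] ⊕ 0x89 = 0x0B; E(K, 0x0B) = 0xF6.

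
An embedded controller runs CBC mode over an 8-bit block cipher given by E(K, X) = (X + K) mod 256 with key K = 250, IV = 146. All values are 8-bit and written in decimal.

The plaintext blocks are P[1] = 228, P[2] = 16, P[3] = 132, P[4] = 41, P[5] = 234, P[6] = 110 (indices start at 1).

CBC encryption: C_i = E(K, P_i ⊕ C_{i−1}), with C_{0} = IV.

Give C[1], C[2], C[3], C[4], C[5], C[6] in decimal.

C[1]: P[1] ⊕ 146 = 118; E(K, 118) = 112.
C[2]: P[2] ⊕ 112 = 96; E(K, 96) = 90.
C[3]: P[3] ⊕ 90 = 222; E(K, 222) = 216.
C[4]: P[4] ⊕ 216 = 241; E(K, 241) = 235.
C[5]: P[5] ⊕ 235 = 1; E(K, 1) = 251.
C[6]: P[6] ⊕ 251 = 149; E(K, 149) = 143.

C[1] = 112, C[2] = 90, C[3] = 216, C[4] = 235, C[5] = 251, C[6] = 143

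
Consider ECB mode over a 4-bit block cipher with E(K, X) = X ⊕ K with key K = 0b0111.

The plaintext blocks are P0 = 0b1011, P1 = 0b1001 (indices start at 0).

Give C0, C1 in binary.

ECB encryption: C_i = E(K, P_i).
C0: E(K, 0b1011) = 0b1100.
C1: E(K, 0b1001) = 0b1110.

C0 = 0b1100, C1 = 0b1110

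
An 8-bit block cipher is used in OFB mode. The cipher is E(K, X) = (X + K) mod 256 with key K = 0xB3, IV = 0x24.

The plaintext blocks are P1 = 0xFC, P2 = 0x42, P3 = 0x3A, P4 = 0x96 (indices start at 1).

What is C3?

C3 = 0x07

OFB encryption: S_i = E(K, S_{i−1}) with S_{0} = IV; C_i = P_i ⊕ S_i.
C1: S = E(K, 0x24) = 0xD7; 0xFC ⊕ 0xD7 = 0x2B.
C2: S = E(K, 0xD7) = 0x8A; 0x42 ⊕ 0x8A = 0xC8.
C3: S = E(K, 0x8A) = 0x3D; 0x3A ⊕ 0x3D = 0x07.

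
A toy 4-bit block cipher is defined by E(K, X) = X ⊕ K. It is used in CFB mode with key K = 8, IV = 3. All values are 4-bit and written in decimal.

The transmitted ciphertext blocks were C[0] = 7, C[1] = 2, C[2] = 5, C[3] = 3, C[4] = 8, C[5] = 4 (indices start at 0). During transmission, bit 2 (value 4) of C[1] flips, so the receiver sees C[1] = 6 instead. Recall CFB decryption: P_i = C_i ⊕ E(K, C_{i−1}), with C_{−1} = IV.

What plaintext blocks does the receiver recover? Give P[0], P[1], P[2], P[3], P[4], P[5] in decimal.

P[0] = 12, P[1] = 9, P[2] = 11, P[3] = 14, P[4] = 3, P[5] = 4

Only C[1] changed, to 6. In CFB, a change in C_i flips the same bit in P_i and garbles P_{i+1}. Decrypting the received ciphertext:
P[0]: E(K, 3) = 11; 7 ⊕ 11 = 12.
P[1]: E(K, 7) = 15; 6 ⊕ 15 = 9.
P[2]: E(K, 6) = 14; 5 ⊕ 14 = 11.
P[3]: E(K, 5) = 13; 3 ⊕ 13 = 14.
P[4]: E(K, 3) = 11; 8 ⊕ 11 = 3.
P[5]: E(K, 8) = 0; 4 ⊕ 0 = 4.
Blocks that differ from the original plaintext: P[1], P[2].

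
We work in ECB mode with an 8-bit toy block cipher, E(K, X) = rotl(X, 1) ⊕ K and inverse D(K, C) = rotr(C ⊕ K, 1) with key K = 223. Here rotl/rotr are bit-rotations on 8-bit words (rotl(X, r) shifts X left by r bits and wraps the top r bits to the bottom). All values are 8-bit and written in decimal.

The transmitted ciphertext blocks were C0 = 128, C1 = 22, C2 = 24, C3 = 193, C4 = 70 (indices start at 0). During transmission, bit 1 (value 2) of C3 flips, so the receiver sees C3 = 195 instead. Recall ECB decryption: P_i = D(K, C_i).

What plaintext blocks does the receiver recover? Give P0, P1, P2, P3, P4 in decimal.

Only C3 changed, to 195. In ECB, a change in C_i affects only P_i. Decrypting the received ciphertext:
P0: D(K, 128) = 175.
P1: D(K, 22) = 228.
P2: D(K, 24) = 227.
P3: D(K, 195) = 14.
P4: D(K, 70) = 204.
Blocks that differ from the original plaintext: P3.

P0 = 175, P1 = 228, P2 = 227, P3 = 14, P4 = 204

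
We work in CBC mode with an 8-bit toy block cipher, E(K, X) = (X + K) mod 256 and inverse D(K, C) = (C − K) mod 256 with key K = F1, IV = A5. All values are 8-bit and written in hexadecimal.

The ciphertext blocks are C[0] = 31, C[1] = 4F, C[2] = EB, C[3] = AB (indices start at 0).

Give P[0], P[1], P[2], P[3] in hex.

CBC decryption: P_i = D(K, C_i) ⊕ C_{i−1}, with C_{−1} = IV.
P[0]: D(K, 31) = 40; 40 ⊕ A5 = E5.
P[1]: D(K, 4F) = 5E; 5E ⊕ 31 = 6F.
P[2]: D(K, EB) = FA; FA ⊕ 4F = B5.
P[3]: D(K, AB) = BA; BA ⊕ EB = 51.

P[0] = E5, P[1] = 6F, P[2] = B5, P[3] = 51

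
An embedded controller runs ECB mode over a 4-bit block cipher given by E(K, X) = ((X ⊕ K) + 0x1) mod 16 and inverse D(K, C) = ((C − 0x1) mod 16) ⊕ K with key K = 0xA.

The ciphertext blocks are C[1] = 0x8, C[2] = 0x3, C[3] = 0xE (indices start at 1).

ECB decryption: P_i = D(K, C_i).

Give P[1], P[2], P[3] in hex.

P[1]: D(K, 0x8) = 0xD.
P[2]: D(K, 0x3) = 0x8.
P[3]: D(K, 0xE) = 0x7.

P[1] = 0xD, P[2] = 0x8, P[3] = 0x7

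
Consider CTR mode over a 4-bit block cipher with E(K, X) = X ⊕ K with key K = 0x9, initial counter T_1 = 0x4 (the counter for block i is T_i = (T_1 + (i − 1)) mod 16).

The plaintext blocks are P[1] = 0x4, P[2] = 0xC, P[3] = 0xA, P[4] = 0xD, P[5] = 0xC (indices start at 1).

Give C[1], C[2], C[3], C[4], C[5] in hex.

C[1] = 0x9, C[2] = 0x0, C[3] = 0x5, C[4] = 0x3, C[5] = 0xD

CTR encryption: S_i = E(K, T_i) where T_i is the counter for block i; C_i = P_i ⊕ S_i.
C[1]: T = 0x4, S = E(K, T) = 0xD; 0x4 ⊕ 0xD = 0x9.
C[2]: T = 0x5, S = E(K, T) = 0xC; 0xC ⊕ 0xC = 0x0.
C[3]: T = 0x6, S = E(K, T) = 0xF; 0xA ⊕ 0xF = 0x5.
C[4]: T = 0x7, S = E(K, T) = 0xE; 0xD ⊕ 0xE = 0x3.
C[5]: T = 0x8, S = E(K, T) = 0x1; 0xC ⊕ 0x1 = 0xD.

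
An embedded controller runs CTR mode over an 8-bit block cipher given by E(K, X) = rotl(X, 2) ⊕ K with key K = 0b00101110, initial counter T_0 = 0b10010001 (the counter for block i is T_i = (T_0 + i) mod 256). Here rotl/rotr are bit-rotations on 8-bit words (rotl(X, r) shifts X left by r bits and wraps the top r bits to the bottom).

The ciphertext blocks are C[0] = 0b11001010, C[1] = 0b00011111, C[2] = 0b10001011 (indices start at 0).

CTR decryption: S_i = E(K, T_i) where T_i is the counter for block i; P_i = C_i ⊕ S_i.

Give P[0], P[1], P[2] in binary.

P[0]: T = 0b10010001, S = E(K, T) = 0b01101000; 0b11001010 ⊕ 0b01101000 = 0b10100010.
P[1]: T = 0b10010010, S = E(K, T) = 0b01100100; 0b00011111 ⊕ 0b01100100 = 0b01111011.
P[2]: T = 0b10010011, S = E(K, T) = 0b01100000; 0b10001011 ⊕ 0b01100000 = 0b11101011.

P[0] = 0b10100010, P[1] = 0b01111011, P[2] = 0b11101011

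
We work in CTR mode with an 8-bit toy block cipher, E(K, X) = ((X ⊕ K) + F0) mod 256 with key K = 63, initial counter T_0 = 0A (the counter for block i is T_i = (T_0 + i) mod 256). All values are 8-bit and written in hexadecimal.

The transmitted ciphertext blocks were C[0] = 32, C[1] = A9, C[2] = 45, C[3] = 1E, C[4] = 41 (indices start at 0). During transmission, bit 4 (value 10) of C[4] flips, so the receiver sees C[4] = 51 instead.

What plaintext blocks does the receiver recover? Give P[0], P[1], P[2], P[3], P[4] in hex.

CTR decryption: S_i = E(K, T_i) where T_i is the counter for block i; P_i = C_i ⊕ S_i.
Only C[4] changed, to 51. In CTR, a change in C_i flips the same bit in P_i only; the keystream is unaffected. Decrypting the received ciphertext:
P[0]: T = 0A, S = E(K, T) = 59; 32 ⊕ 59 = 6B.
P[1]: T = 0B, S = E(K, T) = 58; A9 ⊕ 58 = F1.
P[2]: T = 0C, S = E(K, T) = 5F; 45 ⊕ 5F = 1A.
P[3]: T = 0D, S = E(K, T) = 5E; 1E ⊕ 5E = 40.
P[4]: T = 0E, S = E(K, T) = 5D; 51 ⊕ 5D = 0C.
Blocks that differ from the original plaintext: P[4].

P[0] = 6B, P[1] = F1, P[2] = 1A, P[3] = 40, P[4] = 0C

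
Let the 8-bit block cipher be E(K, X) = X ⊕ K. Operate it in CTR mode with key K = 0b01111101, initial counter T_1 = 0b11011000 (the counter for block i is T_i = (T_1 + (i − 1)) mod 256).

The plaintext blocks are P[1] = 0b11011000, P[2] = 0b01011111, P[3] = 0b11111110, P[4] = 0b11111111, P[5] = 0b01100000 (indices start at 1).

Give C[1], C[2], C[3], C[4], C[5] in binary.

CTR encryption: S_i = E(K, T_i) where T_i is the counter for block i; C_i = P_i ⊕ S_i.
C[1]: T = 0b11011000, S = E(K, T) = 0b10100101; 0b11011000 ⊕ 0b10100101 = 0b01111101.
C[2]: T = 0b11011001, S = E(K, T) = 0b10100100; 0b01011111 ⊕ 0b10100100 = 0b11111011.
C[3]: T = 0b11011010, S = E(K, T) = 0b10100111; 0b11111110 ⊕ 0b10100111 = 0b01011001.
C[4]: T = 0b11011011, S = E(K, T) = 0b10100110; 0b11111111 ⊕ 0b10100110 = 0b01011001.
C[5]: T = 0b11011100, S = E(K, T) = 0b10100001; 0b01100000 ⊕ 0b10100001 = 0b11000001.

C[1] = 0b01111101, C[2] = 0b11111011, C[3] = 0b01011001, C[4] = 0b01011001, C[5] = 0b11000001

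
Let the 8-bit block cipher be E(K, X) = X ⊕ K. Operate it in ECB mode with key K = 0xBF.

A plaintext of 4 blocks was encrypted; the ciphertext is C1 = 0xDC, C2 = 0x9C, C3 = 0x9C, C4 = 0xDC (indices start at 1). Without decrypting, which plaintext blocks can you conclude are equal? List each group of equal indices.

ECB encrypts each block independently with the same key, so equal ciphertext blocks imply equal plaintext blocks.
C1 = C4 = 0xDC, so P1 = P4.
C2 = C3 = 0x9C, so P2 = P3.

P1 = P4; P2 = P3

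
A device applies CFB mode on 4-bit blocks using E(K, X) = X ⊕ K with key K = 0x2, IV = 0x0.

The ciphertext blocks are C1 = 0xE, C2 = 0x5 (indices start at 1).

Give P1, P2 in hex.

CFB decryption: P_i = C_i ⊕ E(K, C_{i−1}), with C_{0} = IV.
P1: E(K, 0x0) = 0x2; 0xE ⊕ 0x2 = 0xC.
P2: E(K, 0xE) = 0xC; 0x5 ⊕ 0xC = 0x9.

P1 = 0xC, P2 = 0x9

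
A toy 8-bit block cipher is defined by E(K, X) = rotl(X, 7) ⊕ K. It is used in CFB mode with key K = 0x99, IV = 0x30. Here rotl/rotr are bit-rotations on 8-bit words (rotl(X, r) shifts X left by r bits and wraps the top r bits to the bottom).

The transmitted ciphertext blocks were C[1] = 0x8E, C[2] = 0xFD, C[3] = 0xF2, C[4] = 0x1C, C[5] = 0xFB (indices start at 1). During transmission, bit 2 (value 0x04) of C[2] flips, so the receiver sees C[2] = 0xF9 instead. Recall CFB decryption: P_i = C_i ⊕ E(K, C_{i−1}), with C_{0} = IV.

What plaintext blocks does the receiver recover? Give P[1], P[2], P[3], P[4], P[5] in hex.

P[1] = 0x0F, P[2] = 0x27, P[3] = 0x97, P[4] = 0xFC, P[5] = 0x6C

Only C[2] changed, to 0xF9. In CFB, a change in C_i flips the same bit in P_i and garbles P_{i+1}. Decrypting the received ciphertext:
P[1]: E(K, 0x30) = 0x81; 0x8E ⊕ 0x81 = 0x0F.
P[2]: E(K, 0x8E) = 0xDE; 0xF9 ⊕ 0xDE = 0x27.
P[3]: E(K, 0xF9) = 0x65; 0xF2 ⊕ 0x65 = 0x97.
P[4]: E(K, 0xF2) = 0xE0; 0x1C ⊕ 0xE0 = 0xFC.
P[5]: E(K, 0x1C) = 0x97; 0xFB ⊕ 0x97 = 0x6C.
Blocks that differ from the original plaintext: P[2], P[3].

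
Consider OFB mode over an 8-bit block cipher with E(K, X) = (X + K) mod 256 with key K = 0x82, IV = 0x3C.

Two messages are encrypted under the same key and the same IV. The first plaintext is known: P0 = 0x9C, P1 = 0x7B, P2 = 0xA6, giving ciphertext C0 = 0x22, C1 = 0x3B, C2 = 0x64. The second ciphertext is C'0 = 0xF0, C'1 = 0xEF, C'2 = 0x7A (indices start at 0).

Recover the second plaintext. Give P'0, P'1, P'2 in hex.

In OFB with a reused IV, both messages share the same keystream S_i, so C_i ⊕ C'_i = P_i ⊕ P'_i and thus P'_i = P_i ⊕ C_i ⊕ C'_i.
P'0: 0x9C ⊕ 0x22 ⊕ 0xF0 = 0x4E.
P'1: 0x7B ⊕ 0x3B ⊕ 0xEF = 0xAF.
P'2: 0xA6 ⊕ 0x64 ⊕ 0x7A = 0xB8.

P'0 = 0x4E, P'1 = 0xAF, P'2 = 0xB8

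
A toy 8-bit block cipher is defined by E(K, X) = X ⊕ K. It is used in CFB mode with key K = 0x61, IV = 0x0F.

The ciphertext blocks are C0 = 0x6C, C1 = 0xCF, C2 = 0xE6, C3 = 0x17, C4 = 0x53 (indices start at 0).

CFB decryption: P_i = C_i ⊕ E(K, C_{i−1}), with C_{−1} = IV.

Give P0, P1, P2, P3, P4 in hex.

P0 = 0x02, P1 = 0xC2, P2 = 0x48, P3 = 0x90, P4 = 0x25

P0: E(K, 0x0F) = 0x6E; 0x6C ⊕ 0x6E = 0x02.
P1: E(K, 0x6C) = 0x0D; 0xCF ⊕ 0x0D = 0xC2.
P2: E(K, 0xCF) = 0xAE; 0xE6 ⊕ 0xAE = 0x48.
P3: E(K, 0xE6) = 0x87; 0x17 ⊕ 0x87 = 0x90.
P4: E(K, 0x17) = 0x76; 0x53 ⊕ 0x76 = 0x25.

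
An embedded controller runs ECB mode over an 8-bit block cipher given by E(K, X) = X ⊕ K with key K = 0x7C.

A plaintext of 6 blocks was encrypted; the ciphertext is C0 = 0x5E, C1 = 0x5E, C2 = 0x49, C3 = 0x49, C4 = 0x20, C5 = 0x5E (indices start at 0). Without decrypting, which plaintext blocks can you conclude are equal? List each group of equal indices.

P0 = P1 = P5; P2 = P3

ECB encrypts each block independently with the same key, so equal ciphertext blocks imply equal plaintext blocks.
C0 = C1 = C5 = 0x5E, so P0 = P1 = P5.
C2 = C3 = 0x49, so P2 = P3.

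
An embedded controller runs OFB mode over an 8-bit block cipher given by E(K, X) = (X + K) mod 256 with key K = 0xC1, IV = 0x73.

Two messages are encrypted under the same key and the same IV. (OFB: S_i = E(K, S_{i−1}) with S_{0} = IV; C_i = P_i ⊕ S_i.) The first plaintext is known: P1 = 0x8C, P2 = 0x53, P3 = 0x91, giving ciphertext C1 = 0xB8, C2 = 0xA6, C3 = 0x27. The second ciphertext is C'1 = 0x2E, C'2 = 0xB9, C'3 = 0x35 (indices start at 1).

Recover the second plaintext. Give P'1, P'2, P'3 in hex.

P'1 = 0x1A, P'2 = 0x4C, P'3 = 0x83

In OFB with a reused IV, both messages share the same keystream S_i, so C_i ⊕ C'_i = P_i ⊕ P'_i and thus P'_i = P_i ⊕ C_i ⊕ C'_i.
P'1: 0x8C ⊕ 0xB8 ⊕ 0x2E = 0x1A.
P'2: 0x53 ⊕ 0xA6 ⊕ 0xB9 = 0x4C.
P'3: 0x91 ⊕ 0x27 ⊕ 0x35 = 0x83.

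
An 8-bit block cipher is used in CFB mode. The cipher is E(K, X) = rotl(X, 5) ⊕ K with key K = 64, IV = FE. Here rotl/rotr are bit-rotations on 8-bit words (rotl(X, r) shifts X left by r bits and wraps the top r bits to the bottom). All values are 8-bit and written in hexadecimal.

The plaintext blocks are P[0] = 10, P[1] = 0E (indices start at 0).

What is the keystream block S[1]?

CFB encryption: C_i = P_i ⊕ E(K, C_{i−1}), with C_{−1} = IV.
C[0]: E(K, FE) = BB; 10 ⊕ BB = AB.
C[1]: E(K, AB) = 11; 0E ⊕ 11 = 1F.
So S[1] = 11.

11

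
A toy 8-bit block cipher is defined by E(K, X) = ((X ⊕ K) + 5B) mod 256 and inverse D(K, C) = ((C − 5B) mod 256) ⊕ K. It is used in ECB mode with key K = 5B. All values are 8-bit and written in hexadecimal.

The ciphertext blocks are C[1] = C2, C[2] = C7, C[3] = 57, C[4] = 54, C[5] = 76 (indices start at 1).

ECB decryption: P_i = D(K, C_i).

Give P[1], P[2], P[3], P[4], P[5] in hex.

P[1] = 3C, P[2] = 37, P[3] = A7, P[4] = A2, P[5] = 40

P[1]: D(K, C2) = 3C.
P[2]: D(K, C7) = 37.
P[3]: D(K, 57) = A7.
P[4]: D(K, 54) = A2.
P[5]: D(K, 76) = 40.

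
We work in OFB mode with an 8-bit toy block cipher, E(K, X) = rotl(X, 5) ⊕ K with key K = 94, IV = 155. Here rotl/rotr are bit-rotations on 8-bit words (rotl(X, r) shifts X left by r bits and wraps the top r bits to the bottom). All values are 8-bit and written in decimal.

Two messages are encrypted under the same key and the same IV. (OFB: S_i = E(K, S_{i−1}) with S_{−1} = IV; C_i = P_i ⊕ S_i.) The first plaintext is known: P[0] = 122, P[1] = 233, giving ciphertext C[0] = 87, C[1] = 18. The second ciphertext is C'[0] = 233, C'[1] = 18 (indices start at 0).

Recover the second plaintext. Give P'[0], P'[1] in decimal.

In OFB with a reused IV, both messages share the same keystream S_i, so C_i ⊕ C'_i = P_i ⊕ P'_i and thus P'_i = P_i ⊕ C_i ⊕ C'_i.
P'[0]: 122 ⊕ 87 ⊕ 233 = 196.
P'[1]: 233 ⊕ 18 ⊕ 18 = 233.

P'[0] = 196, P'[1] = 233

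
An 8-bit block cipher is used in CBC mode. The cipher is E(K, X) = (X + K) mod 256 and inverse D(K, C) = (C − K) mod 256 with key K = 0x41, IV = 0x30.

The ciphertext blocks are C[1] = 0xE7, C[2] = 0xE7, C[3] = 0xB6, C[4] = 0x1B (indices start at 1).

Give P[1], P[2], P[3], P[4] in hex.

P[1] = 0x96, P[2] = 0x41, P[3] = 0x92, P[4] = 0x6C

CBC decryption: P_i = D(K, C_i) ⊕ C_{i−1}, with C_{0} = IV.
P[1]: D(K, 0xE7) = 0xA6; 0xA6 ⊕ 0x30 = 0x96.
P[2]: D(K, 0xE7) = 0xA6; 0xA6 ⊕ 0xE7 = 0x41.
P[3]: D(K, 0xB6) = 0x75; 0x75 ⊕ 0xE7 = 0x92.
P[4]: D(K, 0x1B) = 0xDA; 0xDA ⊕ 0xB6 = 0x6C.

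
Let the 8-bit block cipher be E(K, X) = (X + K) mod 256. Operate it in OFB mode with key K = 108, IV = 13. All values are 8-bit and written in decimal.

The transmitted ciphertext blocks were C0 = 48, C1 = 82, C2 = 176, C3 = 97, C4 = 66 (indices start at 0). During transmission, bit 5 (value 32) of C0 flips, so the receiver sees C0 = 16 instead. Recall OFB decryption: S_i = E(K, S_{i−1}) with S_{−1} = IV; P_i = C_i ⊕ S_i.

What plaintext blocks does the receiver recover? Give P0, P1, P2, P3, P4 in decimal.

P0 = 105, P1 = 183, P2 = 225, P3 = 220, P4 = 107

Only C0 changed, to 16. In OFB, a change in C_i flips the same bit in P_i only; the keystream is unaffected. Decrypting the received ciphertext:
P0: S = E(K, 13) = 121; 16 ⊕ 121 = 105.
P1: S = E(K, 121) = 229; 82 ⊕ 229 = 183.
P2: S = E(K, 229) = 81; 176 ⊕ 81 = 225.
P3: S = E(K, 81) = 189; 97 ⊕ 189 = 220.
P4: S = E(K, 189) = 41; 66 ⊕ 41 = 107.
Blocks that differ from the original plaintext: P0.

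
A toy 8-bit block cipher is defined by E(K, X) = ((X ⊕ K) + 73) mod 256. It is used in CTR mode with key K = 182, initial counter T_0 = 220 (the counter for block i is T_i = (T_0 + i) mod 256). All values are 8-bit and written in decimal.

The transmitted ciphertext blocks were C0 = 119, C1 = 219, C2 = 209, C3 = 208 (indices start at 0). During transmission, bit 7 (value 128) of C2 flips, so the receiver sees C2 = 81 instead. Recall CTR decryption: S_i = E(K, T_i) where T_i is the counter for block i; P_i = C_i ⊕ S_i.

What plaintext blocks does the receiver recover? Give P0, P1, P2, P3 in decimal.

Only C2 changed, to 81. In CTR, a change in C_i flips the same bit in P_i only; the keystream is unaffected. Decrypting the received ciphertext:
P0: T = 220, S = E(K, T) = 179; 119 ⊕ 179 = 196.
P1: T = 221, S = E(K, T) = 180; 219 ⊕ 180 = 111.
P2: T = 222, S = E(K, T) = 177; 81 ⊕ 177 = 224.
P3: T = 223, S = E(K, T) = 178; 208 ⊕ 178 = 98.
Blocks that differ from the original plaintext: P2.

P0 = 196, P1 = 111, P2 = 224, P3 = 98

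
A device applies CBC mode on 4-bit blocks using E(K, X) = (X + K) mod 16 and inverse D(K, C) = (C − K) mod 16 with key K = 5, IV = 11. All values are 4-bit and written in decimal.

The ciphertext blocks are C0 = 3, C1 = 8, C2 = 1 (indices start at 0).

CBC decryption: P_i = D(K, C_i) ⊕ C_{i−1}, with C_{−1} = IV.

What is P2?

P2 = 4

P2: D(K, 1) = 12; 12 ⊕ 8 = 4.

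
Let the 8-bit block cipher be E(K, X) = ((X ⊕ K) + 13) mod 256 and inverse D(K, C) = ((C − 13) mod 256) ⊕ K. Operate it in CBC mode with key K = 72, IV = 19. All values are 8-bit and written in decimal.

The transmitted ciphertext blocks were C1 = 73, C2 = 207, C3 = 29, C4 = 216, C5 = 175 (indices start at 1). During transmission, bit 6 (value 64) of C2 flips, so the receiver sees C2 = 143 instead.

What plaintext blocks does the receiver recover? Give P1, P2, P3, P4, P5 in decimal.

CBC decryption: P_i = D(K, C_i) ⊕ C_{i−1}, with C_{0} = IV.
Only C2 changed, to 143. In CBC, a change in C_i garbles P_i and flips the same bit in P_{i+1}. Decrypting the received ciphertext:
P1: D(K, 73) = 116; 116 ⊕ 19 = 103.
P2: D(K, 143) = 202; 202 ⊕ 73 = 131.
P3: D(K, 29) = 88; 88 ⊕ 143 = 215.
P4: D(K, 216) = 131; 131 ⊕ 29 = 158.
P5: D(K, 175) = 234; 234 ⊕ 216 = 50.
Blocks that differ from the original plaintext: P2, P3.

P1 = 103, P2 = 131, P3 = 215, P4 = 158, P5 = 50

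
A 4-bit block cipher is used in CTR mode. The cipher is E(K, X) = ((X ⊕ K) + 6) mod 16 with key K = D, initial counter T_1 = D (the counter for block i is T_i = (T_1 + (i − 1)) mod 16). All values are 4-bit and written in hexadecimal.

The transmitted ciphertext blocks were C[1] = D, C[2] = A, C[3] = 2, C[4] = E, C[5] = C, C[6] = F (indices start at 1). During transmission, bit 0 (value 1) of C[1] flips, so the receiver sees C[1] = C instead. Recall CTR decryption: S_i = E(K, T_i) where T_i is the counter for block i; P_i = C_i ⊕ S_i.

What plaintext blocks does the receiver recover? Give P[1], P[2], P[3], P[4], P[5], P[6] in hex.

P[1] = A, P[2] = 3, P[3] = A, P[4] = D, P[5] = E, P[6] = A

Only C[1] changed, to C. In CTR, a change in C_i flips the same bit in P_i only; the keystream is unaffected. Decrypting the received ciphertext:
P[1]: T = D, S = E(K, T) = 6; C ⊕ 6 = A.
P[2]: T = E, S = E(K, T) = 9; A ⊕ 9 = 3.
P[3]: T = F, S = E(K, T) = 8; 2 ⊕ 8 = A.
P[4]: T = 0, S = E(K, T) = 3; E ⊕ 3 = D.
P[5]: T = 1, S = E(K, T) = 2; C ⊕ 2 = E.
P[6]: T = 2, S = E(K, T) = 5; F ⊕ 5 = A.
Blocks that differ from the original plaintext: P[1].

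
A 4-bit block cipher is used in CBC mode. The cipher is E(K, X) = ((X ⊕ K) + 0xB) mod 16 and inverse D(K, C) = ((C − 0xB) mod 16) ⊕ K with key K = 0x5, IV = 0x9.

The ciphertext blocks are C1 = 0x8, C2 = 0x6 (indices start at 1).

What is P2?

CBC decryption: P_i = D(K, C_i) ⊕ C_{i−1}, with C_{0} = IV.
P2: D(K, 0x6) = 0xE; 0xE ⊕ 0x8 = 0x6.

P2 = 0x6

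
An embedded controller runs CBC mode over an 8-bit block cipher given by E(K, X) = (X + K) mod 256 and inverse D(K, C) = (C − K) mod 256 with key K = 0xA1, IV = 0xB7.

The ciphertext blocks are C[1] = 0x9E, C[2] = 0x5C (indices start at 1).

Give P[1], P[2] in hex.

CBC decryption: P_i = D(K, C_i) ⊕ C_{i−1}, with C_{0} = IV.
P[1]: D(K, 0x9E) = 0xFD; 0xFD ⊕ 0xB7 = 0x4A.
P[2]: D(K, 0x5C) = 0xBB; 0xBB ⊕ 0x9E = 0x25.

P[1] = 0x4A, P[2] = 0x25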